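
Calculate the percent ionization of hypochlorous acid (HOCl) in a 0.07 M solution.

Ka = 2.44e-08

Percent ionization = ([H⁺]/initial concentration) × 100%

Using Ka equilibrium: x² + Ka×x - Ka×C = 0. Solving: [H⁺] = 4.1316e-05. Percent = (4.1316e-05/0.07) × 100

Percent ionization = 0.059%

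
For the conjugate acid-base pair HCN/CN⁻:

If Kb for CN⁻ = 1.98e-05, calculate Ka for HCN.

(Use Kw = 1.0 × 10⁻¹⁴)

For a conjugate pair Ka × Kb = Kw, so Ka = Kw/Kb = 1.0 × 10⁻¹⁴ / 1.98e-05 = 5.05e-10.

K_a = 5.05e-10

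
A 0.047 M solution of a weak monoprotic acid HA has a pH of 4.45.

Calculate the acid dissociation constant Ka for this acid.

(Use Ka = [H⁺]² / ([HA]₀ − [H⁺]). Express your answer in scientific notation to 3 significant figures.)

[H⁺] = 10^(−pH) = 10^(−4.45) = 3.548e-05 M. For HA ⇌ H⁺ + A⁻, Ka = [H⁺][A⁻]/[HA] = [H⁺]² / ([HA]₀ − [H⁺]) = (3.548e-05)² / (0.047 − 3.548e-05) = 2.68e-08.

K_a = 2.68e-08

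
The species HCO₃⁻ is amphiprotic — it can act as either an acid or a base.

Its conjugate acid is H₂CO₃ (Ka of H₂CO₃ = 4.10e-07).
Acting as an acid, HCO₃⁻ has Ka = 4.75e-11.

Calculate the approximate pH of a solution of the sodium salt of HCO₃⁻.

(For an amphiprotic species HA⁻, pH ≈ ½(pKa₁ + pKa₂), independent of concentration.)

pKa₁ = -log(4.10e-07) = 6.39; pKa₂ = -log(4.75e-11) = 10.32. For an amphiprotic species, pH ≈ ½(pKa₁ + pKa₂) = ½(6.39 + 10.32) = 8.36.

pH = 8.36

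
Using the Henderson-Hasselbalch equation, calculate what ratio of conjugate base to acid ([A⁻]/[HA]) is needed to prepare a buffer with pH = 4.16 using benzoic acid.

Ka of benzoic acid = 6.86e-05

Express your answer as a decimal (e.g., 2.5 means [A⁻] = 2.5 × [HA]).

pKa = -log(6.86e-05) = 4.1637. pH = pKa + log([A⁻]/[HA]), so log([A⁻]/[HA]) = pH − pKa = 4.16 − 4.1637 = -0.0037. [A⁻]/[HA] = 10^(-0.0037) = 0.992

[A⁻]/[HA] = 0.992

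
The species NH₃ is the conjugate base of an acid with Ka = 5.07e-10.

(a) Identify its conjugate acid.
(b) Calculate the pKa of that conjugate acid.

(a) The conjugate acid is formed by adding one H⁺ to NH₃, giving NH₄⁺. (b) pKa = -log(Ka) = -log(5.07e-10) = 9.29.

Conjugate acid: NH₄⁺; pK_a = 9.29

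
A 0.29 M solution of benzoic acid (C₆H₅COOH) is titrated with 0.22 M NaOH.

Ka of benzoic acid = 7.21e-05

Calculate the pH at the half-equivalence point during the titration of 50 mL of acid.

At half-equivalence [HA] = [A⁻], so Henderson-Hasselbalch gives pH = pKa = -log(7.21e-05) = 4.14.

pH = pKa = 4.14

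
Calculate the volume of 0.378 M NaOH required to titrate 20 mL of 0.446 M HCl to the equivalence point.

At equivalence: moles acid = moles base. moles HCl = 0.446 × 20/1000 = 0.00892 mol. V_base = moles / 0.378 × 1000 = 23.6 mL.

V_{base} = 23.6 mL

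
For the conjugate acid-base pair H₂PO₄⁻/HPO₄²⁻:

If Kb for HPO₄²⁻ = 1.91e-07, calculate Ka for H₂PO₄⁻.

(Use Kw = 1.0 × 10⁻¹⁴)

For a conjugate pair Ka × Kb = Kw, so Ka = Kw/Kb = 1.0 × 10⁻¹⁴ / 1.91e-07 = 5.24e-08.

K_a = 5.24e-08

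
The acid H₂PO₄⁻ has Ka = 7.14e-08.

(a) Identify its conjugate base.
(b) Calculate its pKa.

(a) The conjugate base is formed by removing one H⁺ from H₂PO₄⁻, giving HPO₄²⁻. (b) pKa = -log(Ka) = -log(7.14e-08) = 7.15.

Conjugate base: HPO₄²⁻; pK_a = 7.15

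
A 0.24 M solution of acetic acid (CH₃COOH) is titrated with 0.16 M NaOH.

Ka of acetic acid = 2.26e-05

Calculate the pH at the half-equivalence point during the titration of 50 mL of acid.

At half-equivalence [HA] = [A⁻], so Henderson-Hasselbalch gives pH = pKa = -log(2.26e-05) = 4.65.

pH = pKa = 4.65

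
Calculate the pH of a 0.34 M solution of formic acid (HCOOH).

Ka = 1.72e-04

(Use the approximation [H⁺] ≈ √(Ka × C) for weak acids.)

[H⁺] = √(Ka × C) = √(1.72e-04 × 0.34) = 7.6472e-03. pH = -log(7.6472e-03)

pH = 2.12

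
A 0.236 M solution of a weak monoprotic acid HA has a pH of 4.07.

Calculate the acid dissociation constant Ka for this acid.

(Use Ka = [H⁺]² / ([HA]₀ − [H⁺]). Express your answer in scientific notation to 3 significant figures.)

[H⁺] = 10^(−pH) = 10^(−4.07) = 8.511e-05 M. For HA ⇌ H⁺ + A⁻, Ka = [H⁺][A⁻]/[HA] = [H⁺]² / ([HA]₀ − [H⁺]) = (8.511e-05)² / (0.236 − 8.511e-05) = 3.07e-08.

K_a = 3.07e-08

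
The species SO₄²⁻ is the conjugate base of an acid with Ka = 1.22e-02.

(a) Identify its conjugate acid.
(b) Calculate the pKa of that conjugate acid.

(a) The conjugate acid is formed by adding one H⁺ to SO₄²⁻, giving HSO₄⁻. (b) pKa = -log(Ka) = -log(1.22e-02) = 1.91.

Conjugate acid: HSO₄⁻; pK_a = 1.91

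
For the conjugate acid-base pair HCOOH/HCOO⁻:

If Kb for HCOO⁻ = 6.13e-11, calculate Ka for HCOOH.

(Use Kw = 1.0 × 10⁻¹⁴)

For a conjugate pair Ka × Kb = Kw, so Ka = Kw/Kb = 1.0 × 10⁻¹⁴ / 6.13e-11 = 1.63e-04.

K_a = 1.63e-04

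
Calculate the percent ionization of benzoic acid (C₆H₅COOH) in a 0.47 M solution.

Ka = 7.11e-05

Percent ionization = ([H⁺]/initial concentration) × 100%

Using Ka equilibrium: x² + Ka×x - Ka×C = 0. Solving: [H⁺] = 5.7453e-03. Percent = (5.7453e-03/0.47) × 100

Percent ionization = 1.22%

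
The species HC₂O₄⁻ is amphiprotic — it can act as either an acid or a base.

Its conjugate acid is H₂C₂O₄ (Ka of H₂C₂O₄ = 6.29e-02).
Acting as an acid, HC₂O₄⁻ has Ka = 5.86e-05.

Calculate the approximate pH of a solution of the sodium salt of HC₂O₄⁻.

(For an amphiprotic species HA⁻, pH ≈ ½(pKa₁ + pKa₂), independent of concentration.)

pKa₁ = -log(6.29e-02) = 1.20; pKa₂ = -log(5.86e-05) = 4.23. For an amphiprotic species, pH ≈ ½(pKa₁ + pKa₂) = ½(1.20 + 4.23) = 2.72.

pH = 2.72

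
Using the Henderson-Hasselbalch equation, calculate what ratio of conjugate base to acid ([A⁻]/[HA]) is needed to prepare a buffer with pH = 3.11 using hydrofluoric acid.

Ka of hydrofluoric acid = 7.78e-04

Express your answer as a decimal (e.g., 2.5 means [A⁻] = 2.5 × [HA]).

pKa = -log(7.78e-04) = 3.1090. pH = pKa + log([A⁻]/[HA]), so log([A⁻]/[HA]) = pH − pKa = 3.11 − 3.1090 = 0.0010. [A⁻]/[HA] = 10^(0.0010) = 1.00

[A⁻]/[HA] = 1.00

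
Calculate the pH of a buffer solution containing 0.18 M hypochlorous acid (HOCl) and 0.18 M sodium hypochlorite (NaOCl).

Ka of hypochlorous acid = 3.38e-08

pKa = -log(3.38e-08) = 7.47. pH = pKa + log([A⁻]/[HA]) = 7.47 + log(0.18/0.18)

pH = 7.47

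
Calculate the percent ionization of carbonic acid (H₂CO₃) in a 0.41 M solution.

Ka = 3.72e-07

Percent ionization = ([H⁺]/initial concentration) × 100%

Using Ka equilibrium: x² + Ka×x - Ka×C = 0. Solving: [H⁺] = 3.9035e-04. Percent = (3.9035e-04/0.41) × 100

Percent ionization = 0.0952%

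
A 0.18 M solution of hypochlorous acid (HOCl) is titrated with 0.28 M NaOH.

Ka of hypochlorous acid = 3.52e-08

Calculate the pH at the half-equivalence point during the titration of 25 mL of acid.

At half-equivalence [HA] = [A⁻], so Henderson-Hasselbalch gives pH = pKa = -log(3.52e-08) = 7.45.

pH = pKa = 7.45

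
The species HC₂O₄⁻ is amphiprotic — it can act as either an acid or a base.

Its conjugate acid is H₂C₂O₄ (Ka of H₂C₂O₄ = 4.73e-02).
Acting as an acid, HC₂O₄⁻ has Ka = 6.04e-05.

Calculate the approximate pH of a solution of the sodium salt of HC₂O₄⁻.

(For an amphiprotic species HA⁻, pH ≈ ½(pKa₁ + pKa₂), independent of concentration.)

pKa₁ = -log(4.73e-02) = 1.33; pKa₂ = -log(6.04e-05) = 4.22. For an amphiprotic species, pH ≈ ½(pKa₁ + pKa₂) = ½(1.33 + 4.22) = 2.77.

pH = 2.77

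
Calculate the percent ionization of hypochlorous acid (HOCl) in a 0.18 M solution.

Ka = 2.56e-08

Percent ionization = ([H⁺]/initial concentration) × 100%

Using Ka equilibrium: x² + Ka×x - Ka×C = 0. Solving: [H⁺] = 6.7869e-05. Percent = (6.7869e-05/0.18) × 100

Percent ionization = 0.0377%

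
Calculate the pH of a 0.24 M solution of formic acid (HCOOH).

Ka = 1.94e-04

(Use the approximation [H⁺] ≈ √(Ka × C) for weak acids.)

[H⁺] = √(Ka × C) = √(1.94e-04 × 0.24) = 6.8235e-03. pH = -log(6.8235e-03)

pH = 2.17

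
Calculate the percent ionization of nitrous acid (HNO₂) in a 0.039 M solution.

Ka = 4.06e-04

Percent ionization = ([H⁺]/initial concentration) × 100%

Using Ka equilibrium: x² + Ka×x - Ka×C = 0. Solving: [H⁺] = 3.7814e-03. Percent = (3.7814e-03/0.039) × 100

Percent ionization = 9.7%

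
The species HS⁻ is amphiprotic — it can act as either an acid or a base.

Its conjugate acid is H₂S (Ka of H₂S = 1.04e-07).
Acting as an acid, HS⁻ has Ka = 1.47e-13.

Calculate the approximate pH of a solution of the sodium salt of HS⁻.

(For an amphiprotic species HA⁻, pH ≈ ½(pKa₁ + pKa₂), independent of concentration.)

pKa₁ = -log(1.04e-07) = 6.98; pKa₂ = -log(1.47e-13) = 12.83. For an amphiprotic species, pH ≈ ½(pKa₁ + pKa₂) = ½(6.98 + 12.83) = 9.91.

pH = 9.91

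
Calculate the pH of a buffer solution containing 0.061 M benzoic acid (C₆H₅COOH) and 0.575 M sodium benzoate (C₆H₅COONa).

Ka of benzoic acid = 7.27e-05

pKa = -log(7.27e-05) = 4.14. pH = pKa + log([A⁻]/[HA]) = 4.14 + log(0.575/0.061)

pH = 5.11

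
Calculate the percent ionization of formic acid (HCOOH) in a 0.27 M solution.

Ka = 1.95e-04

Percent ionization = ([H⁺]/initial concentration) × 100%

Using Ka equilibrium: x² + Ka×x - Ka×C = 0. Solving: [H⁺] = 7.1592e-03. Percent = (7.1592e-03/0.27) × 100

Percent ionization = 2.65%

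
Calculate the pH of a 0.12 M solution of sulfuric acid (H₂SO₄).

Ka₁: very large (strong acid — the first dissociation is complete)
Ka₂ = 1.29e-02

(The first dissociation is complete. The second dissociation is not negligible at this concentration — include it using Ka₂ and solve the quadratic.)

First dissociation is complete: [H⁺]₀ = [HSO₄⁻]₀ = C = 0.12 M. Second dissociation HSO₄⁻ ⇌ H⁺ + SO₄²⁻: let x = [SO₄²⁻]. Ka₂ = (C + x)·x / (C − x) = 1.29e-02 → x² + (C + Ka₂)·x − Ka₂·C = 0 → x² + 0.13290·x − 1.548e-03 = 0. x = (−0.13290 + √(0.13290² + 4 × 1.548e-03)) / 2 = 1.0774e-02 M. [H⁺] = C + x = 0.12 + 1.0774e-02 = 1.3077e-01 M. pH = -log(1.3077e-01) = 0.88.

pH = 0.88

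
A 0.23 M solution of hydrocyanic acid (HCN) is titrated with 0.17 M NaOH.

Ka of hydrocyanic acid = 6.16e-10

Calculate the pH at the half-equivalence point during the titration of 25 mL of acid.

At half-equivalence [HA] = [A⁻], so Henderson-Hasselbalch gives pH = pKa = -log(6.16e-10) = 9.21.

pH = pKa = 9.21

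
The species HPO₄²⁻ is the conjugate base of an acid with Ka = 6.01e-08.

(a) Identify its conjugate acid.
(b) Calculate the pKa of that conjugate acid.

(a) The conjugate acid is formed by adding one H⁺ to HPO₄²⁻, giving H₂PO₄⁻. (b) pKa = -log(Ka) = -log(6.01e-08) = 7.22.

Conjugate acid: H₂PO₄⁻; pK_a = 7.22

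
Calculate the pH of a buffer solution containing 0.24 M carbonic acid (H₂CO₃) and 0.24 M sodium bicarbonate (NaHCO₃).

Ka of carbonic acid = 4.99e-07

pKa = -log(4.99e-07) = 6.30. pH = pKa + log([A⁻]/[HA]) = 6.30 + log(0.24/0.24)

pH = 6.30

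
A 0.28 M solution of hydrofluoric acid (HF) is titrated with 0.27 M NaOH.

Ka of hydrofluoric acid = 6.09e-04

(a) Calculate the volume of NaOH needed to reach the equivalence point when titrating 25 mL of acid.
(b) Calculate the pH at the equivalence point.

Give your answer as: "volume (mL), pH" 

moles acid = 0.28 × 25/1000 = 0.007 mol; V_base = moles/0.27 × 1000 = 25.9 mL. At equivalence only the conjugate base is present: [A⁻] = 0.007/0.051 = 1.3745e-01 M. Kb = Kw/Ka = 1.64e-11; [OH⁻] = √(Kb × [A⁻]) = 1.5023e-06; pOH = 5.82; pH = 14 - pOH = 8.18.

V = 25.9 mL, pH = 8.18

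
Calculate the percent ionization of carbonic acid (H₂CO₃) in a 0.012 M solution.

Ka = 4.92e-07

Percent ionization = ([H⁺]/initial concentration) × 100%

Using Ka equilibrium: x² + Ka×x - Ka×C = 0. Solving: [H⁺] = 7.6592e-05. Percent = (7.6592e-05/0.012) × 100

Percent ionization = 0.638%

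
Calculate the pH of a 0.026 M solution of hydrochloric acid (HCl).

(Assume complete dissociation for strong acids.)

[H⁺] = 0.026 M for strong acid. pH = -log[H⁺] = -log(0.026)

pH = 1.59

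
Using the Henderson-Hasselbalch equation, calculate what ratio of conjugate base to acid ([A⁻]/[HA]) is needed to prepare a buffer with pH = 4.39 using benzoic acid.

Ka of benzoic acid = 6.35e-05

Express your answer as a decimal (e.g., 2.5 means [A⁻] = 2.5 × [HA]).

pKa = -log(6.35e-05) = 4.1972. pH = pKa + log([A⁻]/[HA]), so log([A⁻]/[HA]) = pH − pKa = 4.39 − 4.1972 = 0.1928. [A⁻]/[HA] = 10^(0.1928) = 1.56

[A⁻]/[HA] = 1.56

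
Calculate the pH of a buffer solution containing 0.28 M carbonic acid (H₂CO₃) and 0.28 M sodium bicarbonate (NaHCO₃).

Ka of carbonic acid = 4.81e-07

pKa = -log(4.81e-07) = 6.32. pH = pKa + log([A⁻]/[HA]) = 6.32 + log(0.28/0.28)

pH = 6.32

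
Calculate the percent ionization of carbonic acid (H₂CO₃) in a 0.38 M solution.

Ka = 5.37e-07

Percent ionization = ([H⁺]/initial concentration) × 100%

Using Ka equilibrium: x² + Ka×x - Ka×C = 0. Solving: [H⁺] = 4.5146e-04. Percent = (4.5146e-04/0.38) × 100

Percent ionization = 0.119%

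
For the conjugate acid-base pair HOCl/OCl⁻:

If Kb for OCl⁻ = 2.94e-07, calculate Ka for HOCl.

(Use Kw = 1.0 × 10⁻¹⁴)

For a conjugate pair Ka × Kb = Kw, so Ka = Kw/Kb = 1.0 × 10⁻¹⁴ / 2.94e-07 = 3.40e-08.

K_a = 3.40e-08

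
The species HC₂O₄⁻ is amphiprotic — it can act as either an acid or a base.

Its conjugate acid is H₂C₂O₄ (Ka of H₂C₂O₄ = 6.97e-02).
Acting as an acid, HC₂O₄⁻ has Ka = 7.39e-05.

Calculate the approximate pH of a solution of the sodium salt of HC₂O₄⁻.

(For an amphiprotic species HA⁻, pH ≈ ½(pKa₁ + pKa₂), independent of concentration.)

pKa₁ = -log(6.97e-02) = 1.16; pKa₂ = -log(7.39e-05) = 4.13. For an amphiprotic species, pH ≈ ½(pKa₁ + pKa₂) = ½(1.16 + 4.13) = 2.64.

pH = 2.64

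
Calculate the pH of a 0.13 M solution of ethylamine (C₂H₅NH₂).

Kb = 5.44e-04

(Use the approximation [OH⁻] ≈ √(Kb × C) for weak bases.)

[OH⁻] = √(Kb × C) = √(5.44e-04 × 0.13) = 8.4095e-03. pOH = 2.08, pH = 14 - pOH

pH = 11.92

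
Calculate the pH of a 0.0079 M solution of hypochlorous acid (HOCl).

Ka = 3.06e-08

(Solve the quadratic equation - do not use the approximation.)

x² + Ka×x - Ka×C = 0. Using quadratic formula: [H⁺] = 1.5533e-05

pH = 4.81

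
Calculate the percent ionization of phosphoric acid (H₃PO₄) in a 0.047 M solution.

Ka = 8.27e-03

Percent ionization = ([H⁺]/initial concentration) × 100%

Using Ka equilibrium: x² + Ka×x - Ka×C = 0. Solving: [H⁺] = 1.6009e-02. Percent = (1.6009e-02/0.047) × 100

Percent ionization = 34.1%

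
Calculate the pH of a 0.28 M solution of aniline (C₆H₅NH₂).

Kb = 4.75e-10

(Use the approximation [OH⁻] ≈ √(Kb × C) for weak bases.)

[OH⁻] = √(Kb × C) = √(4.75e-10 × 0.28) = 1.1533e-05. pOH = 4.94, pH = 14 - pOH

pH = 9.06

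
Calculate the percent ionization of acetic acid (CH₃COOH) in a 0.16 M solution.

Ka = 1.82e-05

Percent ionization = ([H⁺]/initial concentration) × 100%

Using Ka equilibrium: x² + Ka×x - Ka×C = 0. Solving: [H⁺] = 1.6974e-03. Percent = (1.6974e-03/0.16) × 100

Percent ionization = 1.06%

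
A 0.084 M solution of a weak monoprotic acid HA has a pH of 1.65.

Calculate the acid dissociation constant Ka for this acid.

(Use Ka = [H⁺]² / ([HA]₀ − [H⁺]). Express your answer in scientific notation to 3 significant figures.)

[H⁺] = 10^(−pH) = 10^(−1.65) = 2.239e-02 M. For HA ⇌ H⁺ + A⁻, Ka = [H⁺][A⁻]/[HA] = [H⁺]² / ([HA]₀ − [H⁺]) = (2.239e-02)² / (0.084 − 2.239e-02) = 8.13e-03.

K_a = 8.13e-03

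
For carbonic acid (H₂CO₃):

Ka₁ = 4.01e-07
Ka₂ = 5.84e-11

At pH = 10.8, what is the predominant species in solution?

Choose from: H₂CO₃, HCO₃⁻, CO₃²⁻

pKa₁ = 6.40, pKa₂ = 10.23. For a polyprotic acid the predominant species crosses at each pKa: below pKa_n the protonated form dominates, above it the deprotonated form does. At pH = 10.8, the predominant species is CO₃²⁻.

CO₃²⁻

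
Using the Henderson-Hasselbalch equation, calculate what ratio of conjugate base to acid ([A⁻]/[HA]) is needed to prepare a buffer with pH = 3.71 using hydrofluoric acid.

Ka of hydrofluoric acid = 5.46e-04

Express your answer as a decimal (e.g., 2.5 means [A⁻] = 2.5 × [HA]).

pKa = -log(5.46e-04) = 3.2628. pH = pKa + log([A⁻]/[HA]), so log([A⁻]/[HA]) = pH − pKa = 3.71 − 3.2628 = 0.4472. [A⁻]/[HA] = 10^(0.4472) = 2.80

[A⁻]/[HA] = 2.80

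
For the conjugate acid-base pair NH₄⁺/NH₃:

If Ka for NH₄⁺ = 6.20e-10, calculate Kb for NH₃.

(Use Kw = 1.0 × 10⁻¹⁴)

For a conjugate pair Ka × Kb = Kw, so Kb = Kw/Ka = 1.0 × 10⁻¹⁴ / 6.20e-10 = 1.61e-05.

K_b = 1.61e-05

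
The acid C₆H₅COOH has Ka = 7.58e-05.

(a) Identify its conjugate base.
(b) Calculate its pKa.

(a) The conjugate base is formed by removing one H⁺ from C₆H₅COOH, giving C₆H₅COO⁻. (b) pKa = -log(Ka) = -log(7.58e-05) = 4.12.

Conjugate base: C₆H₅COO⁻; pK_a = 4.12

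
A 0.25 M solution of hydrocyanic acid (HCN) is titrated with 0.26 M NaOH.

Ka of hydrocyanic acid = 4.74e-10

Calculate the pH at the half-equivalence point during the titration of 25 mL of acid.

At half-equivalence [HA] = [A⁻], so Henderson-Hasselbalch gives pH = pKa = -log(4.74e-10) = 9.32.

pH = pKa = 9.32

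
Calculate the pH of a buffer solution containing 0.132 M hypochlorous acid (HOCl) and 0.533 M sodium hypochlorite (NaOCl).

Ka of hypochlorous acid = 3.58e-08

pKa = -log(3.58e-08) = 7.45. pH = pKa + log([A⁻]/[HA]) = 7.45 + log(0.533/0.132)

pH = 8.05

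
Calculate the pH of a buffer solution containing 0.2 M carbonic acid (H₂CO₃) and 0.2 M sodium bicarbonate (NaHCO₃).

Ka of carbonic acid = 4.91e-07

pKa = -log(4.91e-07) = 6.31. pH = pKa + log([A⁻]/[HA]) = 6.31 + log(0.2/0.2)

pH = 6.31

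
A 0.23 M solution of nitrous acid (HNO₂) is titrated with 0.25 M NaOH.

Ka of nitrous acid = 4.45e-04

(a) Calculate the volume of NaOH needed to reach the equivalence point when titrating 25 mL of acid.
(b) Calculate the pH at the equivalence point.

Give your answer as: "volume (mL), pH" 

moles acid = 0.23 × 25/1000 = 0.00575 mol; V_base = moles/0.25 × 1000 = 23.0 mL. At equivalence only the conjugate base is present: [A⁻] = 0.00575/0.048 = 1.1979e-01 M. Kb = Kw/Ka = 2.25e-11; [OH⁻] = √(Kb × [A⁻]) = 1.6407e-06; pOH = 5.78; pH = 14 - pOH = 8.22.

V = 23.0 mL, pH = 8.22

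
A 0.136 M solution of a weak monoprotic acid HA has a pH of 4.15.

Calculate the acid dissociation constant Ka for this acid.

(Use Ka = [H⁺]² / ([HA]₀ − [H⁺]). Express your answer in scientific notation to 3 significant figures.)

[H⁺] = 10^(−pH) = 10^(−4.15) = 7.079e-05 M. For HA ⇌ H⁺ + A⁻, Ka = [H⁺][A⁻]/[HA] = [H⁺]² / ([HA]₀ − [H⁺]) = (7.079e-05)² / (0.136 − 7.079e-05) = 3.69e-08.

K_a = 3.69e-08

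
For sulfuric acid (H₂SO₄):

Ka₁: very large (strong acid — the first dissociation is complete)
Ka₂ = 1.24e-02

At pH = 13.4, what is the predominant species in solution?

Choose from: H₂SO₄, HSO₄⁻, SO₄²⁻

The first dissociation is complete, so H₂SO₄ itself is never the predominant species in water; pKa₂ = -log(1.24e-02) = 1.91. For a polyprotic acid the predominant species crosses at each pKa: below pKa_n the protonated form dominates, above it the deprotonated form does. At pH = 13.4, the predominant species is SO₄²⁻.

SO₄²⁻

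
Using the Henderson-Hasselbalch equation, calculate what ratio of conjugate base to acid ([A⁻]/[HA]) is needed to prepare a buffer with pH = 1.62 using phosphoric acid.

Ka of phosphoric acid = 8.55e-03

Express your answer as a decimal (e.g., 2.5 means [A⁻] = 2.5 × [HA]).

pKa = -log(8.55e-03) = 2.0680. pH = pKa + log([A⁻]/[HA]), so log([A⁻]/[HA]) = pH − pKa = 1.62 − 2.0680 = -0.4480. [A⁻]/[HA] = 10^(-0.4480) = 0.356

[A⁻]/[HA] = 0.356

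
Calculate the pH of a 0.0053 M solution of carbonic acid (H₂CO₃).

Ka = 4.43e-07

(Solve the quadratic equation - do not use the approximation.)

x² + Ka×x - Ka×C = 0. Using quadratic formula: [H⁺] = 4.8234e-05

pH = 4.32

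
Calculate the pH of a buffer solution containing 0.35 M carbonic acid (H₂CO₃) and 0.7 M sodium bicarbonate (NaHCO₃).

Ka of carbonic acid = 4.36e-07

pKa = -log(4.36e-07) = 6.36. pH = pKa + log([A⁻]/[HA]) = 6.36 + log(0.7/0.35)

pH = 6.66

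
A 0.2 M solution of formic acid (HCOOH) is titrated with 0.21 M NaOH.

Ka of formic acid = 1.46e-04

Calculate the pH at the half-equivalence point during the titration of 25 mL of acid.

At half-equivalence [HA] = [A⁻], so Henderson-Hasselbalch gives pH = pKa = -log(1.46e-04) = 3.84.

pH = pKa = 3.84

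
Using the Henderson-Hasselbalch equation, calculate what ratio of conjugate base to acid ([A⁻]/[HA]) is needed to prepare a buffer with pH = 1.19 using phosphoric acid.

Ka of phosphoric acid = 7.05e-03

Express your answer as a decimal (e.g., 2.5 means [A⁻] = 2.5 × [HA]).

pKa = -log(7.05e-03) = 2.1518. pH = pKa + log([A⁻]/[HA]), so log([A⁻]/[HA]) = pH − pKa = 1.19 − 2.1518 = -0.9618. [A⁻]/[HA] = 10^(-0.9618) = 0.109

[A⁻]/[HA] = 0.109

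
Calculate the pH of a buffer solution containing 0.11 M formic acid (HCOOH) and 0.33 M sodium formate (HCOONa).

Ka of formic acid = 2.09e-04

pKa = -log(2.09e-04) = 3.68. pH = pKa + log([A⁻]/[HA]) = 3.68 + log(0.33/0.11)

pH = 4.16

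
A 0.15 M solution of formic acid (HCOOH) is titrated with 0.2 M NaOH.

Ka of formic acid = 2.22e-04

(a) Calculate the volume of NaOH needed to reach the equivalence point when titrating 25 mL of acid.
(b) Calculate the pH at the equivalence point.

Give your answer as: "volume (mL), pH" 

moles acid = 0.15 × 25/1000 = 0.00375 mol; V_base = moles/0.2 × 1000 = 18.8 mL. At equivalence only the conjugate base is present: [A⁻] = 0.00375/0.044 = 8.5714e-02 M. Kb = Kw/Ka = 4.50e-11; [OH⁻] = √(Kb × [A⁻]) = 1.9649e-06; pOH = 5.71; pH = 14 - pOH = 8.29.

V = 18.8 mL, pH = 8.29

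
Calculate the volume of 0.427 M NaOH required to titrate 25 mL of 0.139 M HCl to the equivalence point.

At equivalence: moles acid = moles base. moles HCl = 0.139 × 25/1000 = 0.003475 mol. V_base = moles / 0.427 × 1000 = 8.1 mL.

V_{base} = 8.1 mL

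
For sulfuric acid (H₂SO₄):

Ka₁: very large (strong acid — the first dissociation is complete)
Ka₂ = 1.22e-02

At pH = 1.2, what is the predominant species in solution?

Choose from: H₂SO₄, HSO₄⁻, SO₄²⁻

The first dissociation is complete, so H₂SO₄ itself is never the predominant species in water; pKa₂ = -log(1.22e-02) = 1.91. For a polyprotic acid the predominant species crosses at each pKa: below pKa_n the protonated form dominates, above it the deprotonated form does. At pH = 1.2, the predominant species is HSO₄⁻.

HSO₄⁻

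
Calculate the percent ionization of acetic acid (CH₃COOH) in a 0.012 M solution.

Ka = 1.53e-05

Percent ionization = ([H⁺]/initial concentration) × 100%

Using Ka equilibrium: x² + Ka×x - Ka×C = 0. Solving: [H⁺] = 4.2090e-04. Percent = (4.2090e-04/0.012) × 100

Percent ionization = 3.51%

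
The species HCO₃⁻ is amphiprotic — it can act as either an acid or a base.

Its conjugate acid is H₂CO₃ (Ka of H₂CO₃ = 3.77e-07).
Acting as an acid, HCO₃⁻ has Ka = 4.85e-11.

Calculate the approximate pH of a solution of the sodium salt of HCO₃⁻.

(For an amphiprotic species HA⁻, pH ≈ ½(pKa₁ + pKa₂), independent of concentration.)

pKa₁ = -log(3.77e-07) = 6.42; pKa₂ = -log(4.85e-11) = 10.31. For an amphiprotic species, pH ≈ ½(pKa₁ + pKa₂) = ½(6.42 + 10.31) = 8.37.

pH = 8.37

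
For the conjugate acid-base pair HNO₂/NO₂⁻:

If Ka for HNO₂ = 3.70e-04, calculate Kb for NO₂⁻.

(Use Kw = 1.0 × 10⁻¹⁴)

For a conjugate pair Ka × Kb = Kw, so Kb = Kw/Ka = 1.0 × 10⁻¹⁴ / 3.70e-04 = 2.70e-11.

K_b = 2.70e-11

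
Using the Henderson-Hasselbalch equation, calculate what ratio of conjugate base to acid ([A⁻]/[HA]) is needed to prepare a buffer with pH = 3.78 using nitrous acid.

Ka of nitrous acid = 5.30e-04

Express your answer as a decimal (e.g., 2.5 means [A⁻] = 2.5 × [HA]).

pKa = -log(5.30e-04) = 3.2757. pH = pKa + log([A⁻]/[HA]), so log([A⁻]/[HA]) = pH − pKa = 3.78 − 3.2757 = 0.5043. [A⁻]/[HA] = 10^(0.5043) = 3.19

[A⁻]/[HA] = 3.19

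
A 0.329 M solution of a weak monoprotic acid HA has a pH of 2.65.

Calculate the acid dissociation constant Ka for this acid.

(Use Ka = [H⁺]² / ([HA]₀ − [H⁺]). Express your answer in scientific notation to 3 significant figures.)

[H⁺] = 10^(−pH) = 10^(−2.65) = 2.239e-03 M. For HA ⇌ H⁺ + A⁻, Ka = [H⁺][A⁻]/[HA] = [H⁺]² / ([HA]₀ − [H⁺]) = (2.239e-03)² / (0.329 − 2.239e-03) = 1.53e-05.

K_a = 1.53e-05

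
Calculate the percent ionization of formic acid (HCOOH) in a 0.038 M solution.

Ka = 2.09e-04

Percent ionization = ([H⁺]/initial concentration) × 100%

Using Ka equilibrium: x² + Ka×x - Ka×C = 0. Solving: [H⁺] = 2.7156e-03. Percent = (2.7156e-03/0.038) × 100

Percent ionization = 7.15%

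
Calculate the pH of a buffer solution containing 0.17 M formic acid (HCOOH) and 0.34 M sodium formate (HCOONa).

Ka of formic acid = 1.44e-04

pKa = -log(1.44e-04) = 3.84. pH = pKa + log([A⁻]/[HA]) = 3.84 + log(0.34/0.17)

pH = 4.14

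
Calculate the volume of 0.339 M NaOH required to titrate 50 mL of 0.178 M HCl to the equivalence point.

At equivalence: moles acid = moles base. moles HCl = 0.178 × 50/1000 = 0.0089 mol. V_base = moles / 0.339 × 1000 = 26.3 mL.

V_{base} = 26.3 mL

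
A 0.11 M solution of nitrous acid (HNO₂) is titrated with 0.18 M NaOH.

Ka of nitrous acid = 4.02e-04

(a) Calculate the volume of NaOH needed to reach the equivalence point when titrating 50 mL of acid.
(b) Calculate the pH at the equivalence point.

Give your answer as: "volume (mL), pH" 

moles acid = 0.11 × 50/1000 = 0.0055 mol; V_base = moles/0.18 × 1000 = 30.6 mL. At equivalence only the conjugate base is present: [A⁻] = 0.0055/0.081 = 6.8276e-02 M. Kb = Kw/Ka = 2.49e-11; [OH⁻] = √(Kb × [A⁻]) = 1.3032e-06; pOH = 5.88; pH = 14 - pOH = 8.12.

V = 30.6 mL, pH = 8.12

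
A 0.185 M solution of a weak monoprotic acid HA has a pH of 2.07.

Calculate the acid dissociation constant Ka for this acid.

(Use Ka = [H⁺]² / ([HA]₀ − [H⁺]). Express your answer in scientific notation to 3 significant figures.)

[H⁺] = 10^(−pH) = 10^(−2.07) = 8.511e-03 M. For HA ⇌ H⁺ + A⁻, Ka = [H⁺][A⁻]/[HA] = [H⁺]² / ([HA]₀ − [H⁺]) = (8.511e-03)² / (0.185 − 8.511e-03) = 4.10e-04.

K_a = 4.10e-04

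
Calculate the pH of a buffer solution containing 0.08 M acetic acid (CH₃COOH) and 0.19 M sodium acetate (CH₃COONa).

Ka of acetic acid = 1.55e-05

pKa = -log(1.55e-05) = 4.81. pH = pKa + log([A⁻]/[HA]) = 4.81 + log(0.19/0.08)

pH = 5.19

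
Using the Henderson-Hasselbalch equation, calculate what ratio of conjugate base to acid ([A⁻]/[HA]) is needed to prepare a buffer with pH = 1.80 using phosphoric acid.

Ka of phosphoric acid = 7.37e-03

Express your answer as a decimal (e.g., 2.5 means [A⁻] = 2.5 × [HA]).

pKa = -log(7.37e-03) = 2.1325. pH = pKa + log([A⁻]/[HA]), so log([A⁻]/[HA]) = pH − pKa = 1.80 − 2.1325 = -0.3325. [A⁻]/[HA] = 10^(-0.3325) = 0.465

[A⁻]/[HA] = 0.465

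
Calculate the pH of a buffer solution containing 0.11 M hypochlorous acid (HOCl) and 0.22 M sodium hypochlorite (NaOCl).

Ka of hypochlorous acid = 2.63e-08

pKa = -log(2.63e-08) = 7.58. pH = pKa + log([A⁻]/[HA]) = 7.58 + log(0.22/0.11)

pH = 7.88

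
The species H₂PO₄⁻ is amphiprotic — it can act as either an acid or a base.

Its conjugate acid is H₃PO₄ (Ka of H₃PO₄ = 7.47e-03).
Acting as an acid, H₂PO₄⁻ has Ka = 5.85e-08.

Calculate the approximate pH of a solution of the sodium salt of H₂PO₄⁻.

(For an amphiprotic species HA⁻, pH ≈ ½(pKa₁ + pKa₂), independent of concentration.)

pKa₁ = -log(7.47e-03) = 2.13; pKa₂ = -log(5.85e-08) = 7.23. For an amphiprotic species, pH ≈ ½(pKa₁ + pKa₂) = ½(2.13 + 7.23) = 4.68.

pH = 4.68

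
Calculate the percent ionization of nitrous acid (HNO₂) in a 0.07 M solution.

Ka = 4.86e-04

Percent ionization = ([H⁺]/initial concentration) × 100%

Using Ka equilibrium: x² + Ka×x - Ka×C = 0. Solving: [H⁺] = 5.5947e-03. Percent = (5.5947e-03/0.07) × 100

Percent ionization = 7.99%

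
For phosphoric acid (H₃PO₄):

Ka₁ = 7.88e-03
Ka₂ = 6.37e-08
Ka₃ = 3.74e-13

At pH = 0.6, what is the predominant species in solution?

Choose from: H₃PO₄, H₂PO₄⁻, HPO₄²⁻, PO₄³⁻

pKa₁ = 2.10, pKa₂ = 7.20, pKa₃ = 12.43. For a polyprotic acid the predominant species crosses at each pKa: below pKa_n the protonated form dominates, above it the deprotonated form does. At pH = 0.6, the predominant species is H₃PO₄.

H₃PO₄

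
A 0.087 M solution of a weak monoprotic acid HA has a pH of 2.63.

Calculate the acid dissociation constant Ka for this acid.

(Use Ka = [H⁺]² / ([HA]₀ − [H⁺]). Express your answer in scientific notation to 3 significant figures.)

[H⁺] = 10^(−pH) = 10^(−2.63) = 2.344e-03 M. For HA ⇌ H⁺ + A⁻, Ka = [H⁺][A⁻]/[HA] = [H⁺]² / ([HA]₀ − [H⁺]) = (2.344e-03)² / (0.087 − 2.344e-03) = 6.49e-05.

K_a = 6.49e-05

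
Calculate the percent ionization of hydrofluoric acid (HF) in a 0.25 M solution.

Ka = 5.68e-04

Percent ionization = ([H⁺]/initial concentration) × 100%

Using Ka equilibrium: x² + Ka×x - Ka×C = 0. Solving: [H⁺] = 1.1636e-02. Percent = (1.1636e-02/0.25) × 100

Percent ionization = 4.65%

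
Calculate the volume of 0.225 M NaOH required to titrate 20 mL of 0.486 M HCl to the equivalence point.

At equivalence: moles acid = moles base. moles HCl = 0.486 × 20/1000 = 0.00972 mol. V_base = moles / 0.225 × 1000 = 43.2 mL.

V_{base} = 43.2 mL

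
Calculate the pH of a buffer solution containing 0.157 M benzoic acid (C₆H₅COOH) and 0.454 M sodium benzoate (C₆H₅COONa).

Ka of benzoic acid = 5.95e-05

pKa = -log(5.95e-05) = 4.23. pH = pKa + log([A⁻]/[HA]) = 4.23 + log(0.454/0.157)

pH = 4.69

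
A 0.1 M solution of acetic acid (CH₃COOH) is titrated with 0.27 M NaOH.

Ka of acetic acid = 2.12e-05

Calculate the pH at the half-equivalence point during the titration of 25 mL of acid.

At half-equivalence [HA] = [A⁻], so Henderson-Hasselbalch gives pH = pKa = -log(2.12e-05) = 4.67.

pH = pKa = 4.67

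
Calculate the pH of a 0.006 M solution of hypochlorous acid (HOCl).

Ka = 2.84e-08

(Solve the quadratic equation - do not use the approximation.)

x² + Ka×x - Ka×C = 0. Using quadratic formula: [H⁺] = 1.3040e-05

pH = 4.88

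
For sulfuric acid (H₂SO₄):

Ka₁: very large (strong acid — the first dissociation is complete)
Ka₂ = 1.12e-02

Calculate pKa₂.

pKa₂ = -log(Ka₂) = -log(1.12e-02) = 1.95.

pK_{a2} = 1.95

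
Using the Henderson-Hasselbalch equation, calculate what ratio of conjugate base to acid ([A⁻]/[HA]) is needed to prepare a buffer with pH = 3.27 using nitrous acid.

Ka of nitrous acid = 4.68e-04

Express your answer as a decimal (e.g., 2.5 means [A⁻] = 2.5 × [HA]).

pKa = -log(4.68e-04) = 3.3298. pH = pKa + log([A⁻]/[HA]), so log([A⁻]/[HA]) = pH − pKa = 3.27 − 3.3298 = -0.0598. [A⁻]/[HA] = 10^(-0.0598) = 0.871

[A⁻]/[HA] = 0.871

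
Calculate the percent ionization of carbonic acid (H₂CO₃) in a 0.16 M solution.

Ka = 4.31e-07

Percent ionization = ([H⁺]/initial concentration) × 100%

Using Ka equilibrium: x² + Ka×x - Ka×C = 0. Solving: [H⁺] = 2.6239e-04. Percent = (2.6239e-04/0.16) × 100

Percent ionization = 0.164%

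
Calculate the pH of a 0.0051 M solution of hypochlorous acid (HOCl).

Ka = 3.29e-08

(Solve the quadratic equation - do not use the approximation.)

x² + Ka×x - Ka×C = 0. Using quadratic formula: [H⁺] = 1.2937e-05

pH = 4.89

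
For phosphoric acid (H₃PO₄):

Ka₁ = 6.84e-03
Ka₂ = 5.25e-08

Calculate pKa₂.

pKa₂ = -log(Ka₂) = -log(5.25e-08) = 7.28.

pK_{a2} = 7.28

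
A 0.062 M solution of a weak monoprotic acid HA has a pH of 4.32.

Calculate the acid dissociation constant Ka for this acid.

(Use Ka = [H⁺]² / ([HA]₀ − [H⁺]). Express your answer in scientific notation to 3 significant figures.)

[H⁺] = 10^(−pH) = 10^(−4.32) = 4.786e-05 M. For HA ⇌ H⁺ + A⁻, Ka = [H⁺][A⁻]/[HA] = [H⁺]² / ([HA]₀ − [H⁺]) = (4.786e-05)² / (0.062 − 4.786e-05) = 3.70e-08.

K_a = 3.70e-08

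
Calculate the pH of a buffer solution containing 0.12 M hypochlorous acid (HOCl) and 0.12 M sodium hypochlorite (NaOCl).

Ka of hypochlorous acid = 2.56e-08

pKa = -log(2.56e-08) = 7.59. pH = pKa + log([A⁻]/[HA]) = 7.59 + log(0.12/0.12)

pH = 7.59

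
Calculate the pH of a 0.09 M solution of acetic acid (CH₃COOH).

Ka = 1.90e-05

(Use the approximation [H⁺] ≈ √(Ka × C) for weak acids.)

[H⁺] = √(Ka × C) = √(1.90e-05 × 0.09) = 1.3077e-03. pH = -log(1.3077e-03)

pH = 2.88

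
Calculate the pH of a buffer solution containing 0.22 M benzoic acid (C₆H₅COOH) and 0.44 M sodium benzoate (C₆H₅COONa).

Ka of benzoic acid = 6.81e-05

pKa = -log(6.81e-05) = 4.17. pH = pKa + log([A⁻]/[HA]) = 4.17 + log(0.44/0.22)

pH = 4.47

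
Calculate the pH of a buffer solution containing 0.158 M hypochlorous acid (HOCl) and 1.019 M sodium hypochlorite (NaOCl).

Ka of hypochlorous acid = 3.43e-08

pKa = -log(3.43e-08) = 7.46. pH = pKa + log([A⁻]/[HA]) = 7.46 + log(1.019/0.158)

pH = 8.27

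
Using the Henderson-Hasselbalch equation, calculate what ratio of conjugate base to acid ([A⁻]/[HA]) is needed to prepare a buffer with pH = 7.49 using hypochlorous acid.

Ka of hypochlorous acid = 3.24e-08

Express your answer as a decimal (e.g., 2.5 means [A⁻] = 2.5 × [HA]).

pKa = -log(3.24e-08) = 7.4895. pH = pKa + log([A⁻]/[HA]), so log([A⁻]/[HA]) = pH − pKa = 7.49 − 7.4895 = 0.0005. [A⁻]/[HA] = 10^(0.0005) = 1.00

[A⁻]/[HA] = 1.00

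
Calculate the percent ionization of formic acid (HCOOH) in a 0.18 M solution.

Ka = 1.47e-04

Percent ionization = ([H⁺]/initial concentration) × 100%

Using Ka equilibrium: x² + Ka×x - Ka×C = 0. Solving: [H⁺] = 5.0710e-03. Percent = (5.0710e-03/0.18) × 100

Percent ionization = 2.82%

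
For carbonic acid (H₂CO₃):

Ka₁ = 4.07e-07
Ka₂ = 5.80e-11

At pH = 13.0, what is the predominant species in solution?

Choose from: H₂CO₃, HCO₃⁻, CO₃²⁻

pKa₁ = 6.39, pKa₂ = 10.24. For a polyprotic acid the predominant species crosses at each pKa: below pKa_n the protonated form dominates, above it the deprotonated form does. At pH = 13.0, the predominant species is CO₃²⁻.

CO₃²⁻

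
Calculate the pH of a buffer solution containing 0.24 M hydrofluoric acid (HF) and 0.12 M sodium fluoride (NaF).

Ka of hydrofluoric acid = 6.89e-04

pKa = -log(6.89e-04) = 3.16. pH = pKa + log([A⁻]/[HA]) = 3.16 + log(0.12/0.24)

pH = 2.86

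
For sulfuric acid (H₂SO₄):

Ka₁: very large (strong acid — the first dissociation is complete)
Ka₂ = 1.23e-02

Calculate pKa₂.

pKa₂ = -log(Ka₂) = -log(1.23e-02) = 1.91.

pK_{a2} = 1.91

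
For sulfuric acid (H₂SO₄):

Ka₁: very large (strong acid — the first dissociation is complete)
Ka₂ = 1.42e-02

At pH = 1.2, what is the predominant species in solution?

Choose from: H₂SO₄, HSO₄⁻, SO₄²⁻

The first dissociation is complete, so H₂SO₄ itself is never the predominant species in water; pKa₂ = -log(1.42e-02) = 1.85. For a polyprotic acid the predominant species crosses at each pKa: below pKa_n the protonated form dominates, above it the deprotonated form does. At pH = 1.2, the predominant species is HSO₄⁻.

HSO₄⁻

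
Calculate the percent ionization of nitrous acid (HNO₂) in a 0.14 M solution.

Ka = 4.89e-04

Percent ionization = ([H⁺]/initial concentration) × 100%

Using Ka equilibrium: x² + Ka×x - Ka×C = 0. Solving: [H⁺] = 8.0332e-03. Percent = (8.0332e-03/0.14) × 100

Percent ionization = 5.74%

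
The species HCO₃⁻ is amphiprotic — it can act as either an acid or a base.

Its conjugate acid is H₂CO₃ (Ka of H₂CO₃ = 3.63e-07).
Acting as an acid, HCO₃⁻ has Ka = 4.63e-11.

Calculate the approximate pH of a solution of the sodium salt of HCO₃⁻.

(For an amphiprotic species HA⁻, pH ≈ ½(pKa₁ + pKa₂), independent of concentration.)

pKa₁ = -log(3.63e-07) = 6.44; pKa₂ = -log(4.63e-11) = 10.33. For an amphiprotic species, pH ≈ ½(pKa₁ + pKa₂) = ½(6.44 + 10.33) = 8.39.

pH = 8.39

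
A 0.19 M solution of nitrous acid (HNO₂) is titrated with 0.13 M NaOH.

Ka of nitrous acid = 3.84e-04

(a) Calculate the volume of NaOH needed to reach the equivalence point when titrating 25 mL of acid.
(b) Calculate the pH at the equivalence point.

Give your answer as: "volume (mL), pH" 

moles acid = 0.19 × 25/1000 = 0.00475 mol; V_base = moles/0.13 × 1000 = 36.5 mL. At equivalence only the conjugate base is present: [A⁻] = 0.00475/0.062 = 7.7188e-02 M. Kb = Kw/Ka = 2.60e-11; [OH⁻] = √(Kb × [A⁻]) = 1.4178e-06; pOH = 5.85; pH = 14 - pOH = 8.15.

V = 36.5 mL, pH = 8.15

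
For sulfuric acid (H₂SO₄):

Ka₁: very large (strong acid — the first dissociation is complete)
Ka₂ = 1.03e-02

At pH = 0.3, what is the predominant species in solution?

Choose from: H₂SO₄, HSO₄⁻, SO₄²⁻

The first dissociation is complete, so H₂SO₄ itself is never the predominant species in water; pKa₂ = -log(1.03e-02) = 1.99. For a polyprotic acid the predominant species crosses at each pKa: below pKa_n the protonated form dominates, above it the deprotonated form does. At pH = 0.3, the predominant species is HSO₄⁻.

HSO₄⁻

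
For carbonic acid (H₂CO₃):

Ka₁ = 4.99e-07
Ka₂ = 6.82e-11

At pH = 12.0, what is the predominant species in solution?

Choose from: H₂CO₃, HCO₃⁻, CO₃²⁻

pKa₁ = 6.30, pKa₂ = 10.17. For a polyprotic acid the predominant species crosses at each pKa: below pKa_n the protonated form dominates, above it the deprotonated form does. At pH = 12.0, the predominant species is CO₃²⁻.

CO₃²⁻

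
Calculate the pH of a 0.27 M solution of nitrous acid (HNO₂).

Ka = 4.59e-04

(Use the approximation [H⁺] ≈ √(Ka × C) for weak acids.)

[H⁺] = √(Ka × C) = √(4.59e-04 × 0.27) = 1.1132e-02. pH = -log(1.1132e-02)

pH = 1.95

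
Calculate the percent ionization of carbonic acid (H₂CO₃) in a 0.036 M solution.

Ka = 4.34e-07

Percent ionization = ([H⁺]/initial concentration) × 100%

Using Ka equilibrium: x² + Ka×x - Ka×C = 0. Solving: [H⁺] = 1.2478e-04. Percent = (1.2478e-04/0.036) × 100

Percent ionization = 0.347%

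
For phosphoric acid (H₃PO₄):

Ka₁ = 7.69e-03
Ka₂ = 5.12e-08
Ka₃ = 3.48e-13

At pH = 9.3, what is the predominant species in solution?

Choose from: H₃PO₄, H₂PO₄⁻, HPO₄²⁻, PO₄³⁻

pKa₁ = 2.11, pKa₂ = 7.29, pKa₃ = 12.46. For a polyprotic acid the predominant species crosses at each pKa: below pKa_n the protonated form dominates, above it the deprotonated form does. At pH = 9.3, the predominant species is HPO₄²⁻.

HPO₄²⁻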